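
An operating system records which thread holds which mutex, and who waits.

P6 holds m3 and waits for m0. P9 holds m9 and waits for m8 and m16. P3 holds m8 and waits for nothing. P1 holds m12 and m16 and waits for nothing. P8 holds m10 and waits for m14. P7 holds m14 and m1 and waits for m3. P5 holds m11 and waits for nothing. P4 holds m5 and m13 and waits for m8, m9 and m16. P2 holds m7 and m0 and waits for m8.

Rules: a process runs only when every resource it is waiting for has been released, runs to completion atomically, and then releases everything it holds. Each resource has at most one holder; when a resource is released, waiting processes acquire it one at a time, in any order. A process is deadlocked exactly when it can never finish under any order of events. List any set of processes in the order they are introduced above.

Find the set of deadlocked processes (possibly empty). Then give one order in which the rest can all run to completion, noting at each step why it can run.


Nothing here is deadlocked.
Key observation: the wait relation is loop-free; peeling off processes with no waits unwinds the whole state.
The rest can finish in the order P3, P1, P5, P2, P9, P6, P4, P7, P8.
Walking it through:
  run P3 (it waits on nothing); releases m8
  run P1 (it waits on nothing); releases m12 and m16
  run P5 (it waits on nothing); releases m11
  P2 waits on m8 — all released -> runs and releases m7 and m0
  P9 waits on m8 and m16 — all released -> runs and releases m9
  P6 waits on m0 — all released -> runs and releases m3
  P4 waits on m8, m9 and m16 — all released -> runs and releases m5 and m13
  P7 waits on m3 — all released -> runs and releases m14 and m1
  P8 waits on m14 — all released -> runs and releases m10


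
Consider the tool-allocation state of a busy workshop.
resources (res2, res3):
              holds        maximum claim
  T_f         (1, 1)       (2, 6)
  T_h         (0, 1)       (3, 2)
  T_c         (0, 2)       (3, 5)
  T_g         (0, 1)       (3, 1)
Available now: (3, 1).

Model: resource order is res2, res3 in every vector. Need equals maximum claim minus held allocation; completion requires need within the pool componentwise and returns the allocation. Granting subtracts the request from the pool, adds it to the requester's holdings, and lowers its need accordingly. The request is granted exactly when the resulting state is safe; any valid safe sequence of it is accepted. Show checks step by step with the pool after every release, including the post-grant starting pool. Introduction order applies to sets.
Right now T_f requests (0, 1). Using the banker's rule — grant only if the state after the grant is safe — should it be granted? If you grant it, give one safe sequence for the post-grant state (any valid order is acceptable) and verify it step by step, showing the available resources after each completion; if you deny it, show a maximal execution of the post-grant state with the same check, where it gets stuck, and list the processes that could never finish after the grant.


DENY: after the grant no complete ordering would exist.
Key observation: once T_g, T_h finish, the pool peaks at (3, 2) — and every remaining process still needs more res3 than that.
Pretend the grant happened; the run T_g, T_h goes as far as possible. Check, step by step:
  pool = (3, 0)
  T_g: need (3, 0) fits (3, 0); releases (0, 1), pool now (3, 1)
  T_h: need (3, 1) fits (3, 1); releases (0, 1), pool now (3, 2)
  blocked: T_f wants (1, 4), pool (3, 2) — not enough res3
  blocked: T_c wants (3, 3), pool (3, 2) — not enough res3
Processes that could never finish after the grant: T_f and T_c.


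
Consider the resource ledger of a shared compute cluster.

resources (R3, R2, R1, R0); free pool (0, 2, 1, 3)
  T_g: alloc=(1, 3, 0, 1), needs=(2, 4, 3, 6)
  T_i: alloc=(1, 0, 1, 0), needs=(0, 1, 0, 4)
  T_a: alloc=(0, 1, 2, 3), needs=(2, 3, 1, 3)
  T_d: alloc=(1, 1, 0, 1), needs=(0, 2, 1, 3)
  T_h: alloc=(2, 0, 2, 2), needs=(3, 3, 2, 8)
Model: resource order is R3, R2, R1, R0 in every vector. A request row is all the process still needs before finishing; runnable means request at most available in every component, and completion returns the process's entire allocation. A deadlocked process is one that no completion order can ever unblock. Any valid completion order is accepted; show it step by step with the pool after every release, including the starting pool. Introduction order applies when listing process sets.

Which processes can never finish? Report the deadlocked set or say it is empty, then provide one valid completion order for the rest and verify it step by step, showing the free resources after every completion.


Nothing here is deadlocked.
Key observation: starting with T_d, each completion frees enough for the next — no one is permanently blocked.
The rest can finish in the order T_d, T_i, T_a, T_g, T_h. Step-by-step check:
  pool = (0, 2, 1, 3)
  run T_d (needs (0, 2, 1, 3), free (0, 2, 1, 3)); after release of (1, 1, 0, 1) the pool is (1, 3, 1, 4)
  run T_i (needs (0, 1, 0, 4), free (1, 3, 1, 4)); after release of (1, 0, 1, 0) the pool is (2, 3, 2, 4)
  run T_a (needs (2, 3, 1, 3), free (2, 3, 2, 4)); after release of (0, 1, 2, 3) the pool is (2, 4, 4, 7)
  run T_g (needs (2, 4, 3, 6), free (2, 4, 4, 7)); after release of (1, 3, 0, 1) the pool is (3, 7, 4, 8)
  run T_h (needs (3, 3, 2, 8), free (3, 7, 4, 8)); after release of (2, 0, 2, 2) the pool is (5, 7, 6, 10)


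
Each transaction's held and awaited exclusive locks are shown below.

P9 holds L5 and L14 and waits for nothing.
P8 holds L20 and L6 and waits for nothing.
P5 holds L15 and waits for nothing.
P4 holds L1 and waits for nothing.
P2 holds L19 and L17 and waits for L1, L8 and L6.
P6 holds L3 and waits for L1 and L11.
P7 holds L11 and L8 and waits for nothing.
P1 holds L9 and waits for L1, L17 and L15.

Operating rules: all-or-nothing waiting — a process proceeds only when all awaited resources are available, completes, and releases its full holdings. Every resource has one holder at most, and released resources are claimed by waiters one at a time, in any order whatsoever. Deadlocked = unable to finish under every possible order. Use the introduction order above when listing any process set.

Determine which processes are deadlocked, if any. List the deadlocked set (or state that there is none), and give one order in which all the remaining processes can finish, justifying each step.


Nothing here is deadlocked.
Key observation: there is no circular wait here — follow any chain and it reaches a process that is free to run now.
A valid finishing order for the others: P5, P8, P4, P7, P6, P9, P2, P1.
Step-by-step check:
  P5 waits on nothing -> runs at once and releases L15
  P8 waits on nothing -> runs at once and releases L20 and L6
  P4 waits on nothing -> runs at once and releases L1
  P7 waits on nothing -> runs at once and releases L11 and L8
  P6 waits on L1 and L11 — all released -> runs and releases L3
  P9 waits on nothing -> runs at once and releases L5 and L14
  P2 waits on L1, L8 and L6 — all released -> runs and releases L19 and L17
  P1 waits on L1, L17 and L15 — all released -> runs and releases L9


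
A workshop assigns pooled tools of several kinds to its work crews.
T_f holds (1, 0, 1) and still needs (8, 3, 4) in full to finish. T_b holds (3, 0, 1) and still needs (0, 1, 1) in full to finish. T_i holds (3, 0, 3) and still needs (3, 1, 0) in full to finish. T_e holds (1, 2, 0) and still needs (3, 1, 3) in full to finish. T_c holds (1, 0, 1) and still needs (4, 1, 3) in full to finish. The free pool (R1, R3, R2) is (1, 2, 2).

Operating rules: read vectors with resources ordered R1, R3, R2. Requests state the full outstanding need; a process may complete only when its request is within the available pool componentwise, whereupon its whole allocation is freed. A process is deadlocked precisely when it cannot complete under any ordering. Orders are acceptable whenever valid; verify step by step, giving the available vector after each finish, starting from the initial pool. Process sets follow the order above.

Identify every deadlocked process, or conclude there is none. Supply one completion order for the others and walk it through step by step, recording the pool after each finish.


No process is deadlocked.
Key observation: no deadlock: T_b fits now, and the freed resources carry the rest through.
One completion order for the rest: T_b, T_c, T_e, T_i, T_f. Walking it through:
  pool = (1, 2, 2)
  run T_b (needs (0, 1, 1), free (1, 2, 2)); after release of (3, 0, 1) the pool is (4, 2, 3)
  run T_c (needs (4, 1, 3), free (4, 2, 3)); after release of (1, 0, 1) the pool is (5, 2, 4)
  run T_e (needs (3, 1, 3), free (5, 2, 4)); after release of (1, 2, 0) the pool is (6, 4, 4)
  run T_i (needs (3, 1, 0), free (6, 4, 4)); after release of (3, 0, 3) the pool is (9, 4, 7)
  run T_f (needs (8, 3, 4), free (9, 4, 7)); after release of (1, 0, 1) the pool is (10, 4, 8)


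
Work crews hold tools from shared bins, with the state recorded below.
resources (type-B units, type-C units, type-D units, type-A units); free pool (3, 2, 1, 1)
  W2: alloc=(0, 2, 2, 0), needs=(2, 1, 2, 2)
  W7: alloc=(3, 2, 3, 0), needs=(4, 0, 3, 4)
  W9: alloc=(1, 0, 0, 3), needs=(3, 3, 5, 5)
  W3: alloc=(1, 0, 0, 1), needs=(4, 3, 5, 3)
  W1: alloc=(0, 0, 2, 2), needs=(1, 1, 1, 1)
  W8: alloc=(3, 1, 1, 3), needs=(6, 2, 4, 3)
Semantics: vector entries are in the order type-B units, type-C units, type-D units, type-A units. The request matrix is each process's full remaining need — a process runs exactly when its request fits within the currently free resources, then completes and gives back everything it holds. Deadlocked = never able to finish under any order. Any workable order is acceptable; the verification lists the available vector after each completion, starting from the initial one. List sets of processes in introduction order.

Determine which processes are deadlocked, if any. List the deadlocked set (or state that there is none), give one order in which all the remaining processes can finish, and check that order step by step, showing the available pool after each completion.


The deadlocked set is W7, W9, W3 and W8.
Key observation: after W1, W2 the pool peaks at (3, 4, 5, 3), and each blocked process is short somewhere: W7 on type-B units, type-A units; W9 on type-A units; W3 on type-B units; W8 on type-B units.
One completion order for the rest: W1, W2. Verifying each step:
  pool = (3, 2, 1, 1)
  W1 needs (1, 1, 1, 1) <= (3, 2, 1, 1) -> finishes; pool += (0, 0, 2, 2) = (3, 2, 3, 3)
  W2 needs (2, 1, 2, 2) <= (3, 2, 3, 3) -> finishes; pool += (0, 2, 2, 0) = (3, 4, 5, 3)
The blocked processes can never fit:
  blocked: W7 wants (4, 0, 3, 4), pool (3, 4, 5, 3) — not enough type-B units and type-A units
  blocked: W9 wants (3, 3, 5, 5), pool (3, 4, 5, 3) — not enough type-A units
  blocked: W3 wants (4, 3, 5, 3), pool (3, 4, 5, 3) — not enough type-B units
  blocked: W8 wants (6, 2, 4, 3), pool (3, 4, 5, 3) — not enough type-B units


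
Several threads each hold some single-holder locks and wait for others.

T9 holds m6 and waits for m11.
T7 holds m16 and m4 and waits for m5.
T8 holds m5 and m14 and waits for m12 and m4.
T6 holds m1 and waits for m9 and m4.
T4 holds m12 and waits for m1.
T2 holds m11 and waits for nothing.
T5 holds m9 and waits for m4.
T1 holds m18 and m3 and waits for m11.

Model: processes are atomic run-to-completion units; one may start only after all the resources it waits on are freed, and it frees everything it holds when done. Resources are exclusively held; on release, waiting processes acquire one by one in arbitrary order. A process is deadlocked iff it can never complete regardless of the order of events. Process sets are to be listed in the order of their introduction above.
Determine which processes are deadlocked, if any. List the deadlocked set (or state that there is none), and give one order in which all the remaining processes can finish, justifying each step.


The deadlocked set is T7, T8, T6, T4 and T5.
Key observation: nobody on the ring T7 -> T8 -> T7 can start until another member finishes, which never happens; T6, T4 and T5 are caught in further circular waits.
The rest can finish in the order T2, T9, T1.
Step-by-step check:
  run T2 (it waits on nothing); releases m11
  run T9 (all its waits — m11 — are resolved); releases m6
  run T1 (all its waits — m11 — are resolved); releases m18 and m3


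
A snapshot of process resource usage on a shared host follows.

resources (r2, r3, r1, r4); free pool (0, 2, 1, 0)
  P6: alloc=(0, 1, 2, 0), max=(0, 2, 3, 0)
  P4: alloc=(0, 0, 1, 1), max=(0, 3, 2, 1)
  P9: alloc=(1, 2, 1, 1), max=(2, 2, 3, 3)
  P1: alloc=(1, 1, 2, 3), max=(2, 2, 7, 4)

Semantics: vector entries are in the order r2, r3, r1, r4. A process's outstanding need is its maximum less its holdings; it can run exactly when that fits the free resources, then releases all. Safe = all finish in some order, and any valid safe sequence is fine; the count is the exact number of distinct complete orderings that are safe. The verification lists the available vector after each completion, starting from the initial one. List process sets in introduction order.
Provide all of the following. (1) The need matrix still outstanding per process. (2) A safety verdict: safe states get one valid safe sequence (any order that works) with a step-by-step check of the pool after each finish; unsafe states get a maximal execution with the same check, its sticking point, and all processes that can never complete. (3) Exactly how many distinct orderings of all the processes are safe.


(1) Need matrix, components ordered r2, r3, r1, r4:
  P6: (0, 1, 1, 0)
  P4: (0, 3, 1, 0)
  P9: (1, 0, 2, 2)
  P1: (1, 1, 5, 1)
(2) UNSAFE — no complete ordering exists.
Key observation: the wall is r2: completing P6, P4 brings the pool only to (0, 3, 4, 1), and all the rest need more.
A maximal execution: P6, P4 — then nothing else fits. Check, step by step:
  pool = (0, 2, 1, 0)
  P6: need (0, 1, 1, 0) fits (0, 2, 1, 0); releases (0, 1, 2, 0), pool now (0, 3, 3, 0)
  P4: need (0, 3, 1, 0) fits (0, 3, 3, 0); releases (0, 0, 1, 1), pool now (0, 3, 4, 1)
  P9 cannot run: need (1, 0, 2, 2) vs free (0, 3, 4, 1) (insufficient r2 and r4)
  P1 cannot run: need (1, 1, 5, 1) vs free (0, 3, 4, 1) (insufficient r2 and r1)
Never able to finish: P9 and P1.
(3) Precisely 0 of the possible complete orderings are safe sequences.


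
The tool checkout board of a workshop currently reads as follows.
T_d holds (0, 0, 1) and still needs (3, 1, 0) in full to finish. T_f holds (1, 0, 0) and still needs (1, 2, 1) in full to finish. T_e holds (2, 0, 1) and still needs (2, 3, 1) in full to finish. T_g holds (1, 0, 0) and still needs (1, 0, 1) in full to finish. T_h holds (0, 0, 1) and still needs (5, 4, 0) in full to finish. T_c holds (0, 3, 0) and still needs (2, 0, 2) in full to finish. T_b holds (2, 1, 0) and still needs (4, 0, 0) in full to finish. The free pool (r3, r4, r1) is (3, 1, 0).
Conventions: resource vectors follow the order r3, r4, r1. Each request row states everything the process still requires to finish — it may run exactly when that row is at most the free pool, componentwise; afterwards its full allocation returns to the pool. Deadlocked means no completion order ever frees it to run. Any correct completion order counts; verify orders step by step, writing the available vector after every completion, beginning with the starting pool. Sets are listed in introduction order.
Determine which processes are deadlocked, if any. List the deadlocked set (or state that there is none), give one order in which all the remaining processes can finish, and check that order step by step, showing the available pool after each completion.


The deadlocked set is T_e, T_h and T_c.
Key observation: after T_d, T_g, T_b, T_f the pool peaks at (7, 2, 1), and each blocked process is short somewhere: T_e on r4; T_h on r4; T_c on r1.
The rest can finish in the order T_d, T_g, T_b, T_f. Walking it through:
  pool = (3, 1, 0)
  run T_d (needs (3, 1, 0), free (3, 1, 0)); after release of (0, 0, 1) the pool is (3, 1, 1)
  run T_g (needs (1, 0, 1), free (3, 1, 1)); after release of (1, 0, 0) the pool is (4, 1, 1)
  run T_b (needs (4, 0, 0), free (4, 1, 1)); after release of (2, 1, 0) the pool is (6, 2, 1)
  run T_f (needs (1, 2, 1), free (6, 2, 1)); after release of (1, 0, 0) the pool is (7, 2, 1)
The stuck group stays short no matter what:
  T_e still needs (2, 3, 1) but only (7, 2, 1) is free — short on r4
  T_h still needs (5, 4, 0) but only (7, 2, 1) is free — short on r4
  T_c still needs (2, 0, 2) but only (7, 2, 1) is free — short on r1


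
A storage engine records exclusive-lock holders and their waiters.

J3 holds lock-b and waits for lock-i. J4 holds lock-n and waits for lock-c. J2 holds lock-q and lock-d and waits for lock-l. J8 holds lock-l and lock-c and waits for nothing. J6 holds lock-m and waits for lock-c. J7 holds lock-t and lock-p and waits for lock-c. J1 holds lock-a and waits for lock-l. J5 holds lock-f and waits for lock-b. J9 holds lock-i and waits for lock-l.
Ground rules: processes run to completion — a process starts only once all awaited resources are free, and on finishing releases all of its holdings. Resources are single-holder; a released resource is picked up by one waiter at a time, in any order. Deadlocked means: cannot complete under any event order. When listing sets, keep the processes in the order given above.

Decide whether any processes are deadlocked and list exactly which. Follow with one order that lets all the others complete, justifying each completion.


The deadlocked set is empty.
Key observation: no waiting chain loops back on itself — every chain ends at a process that waits on nothing, so everyone eventually runs.
One completion order for the rest: J8, J9, J3, J4, J1, J2, J5, J6, J7.
Check, step by step:
  run J8 (it waits on nothing); releases lock-l and lock-c
  J9: everything it awaited (lock-l) is free; runs, freeing lock-i
  J3: everything it awaited (lock-i) is free; runs, freeing lock-b
  J4: everything it awaited (lock-c) is free; runs, freeing lock-n
  J1: everything it awaited (lock-l) is free; runs, freeing lock-a
  J2: everything it awaited (lock-l) is free; runs, freeing lock-q and lock-d
  J5: everything it awaited (lock-b) is free; runs, freeing lock-f
  J6: everything it awaited (lock-c) is free; runs, freeing lock-m
  J7: everything it awaited (lock-c) is free; runs, freeing lock-t and lock-p


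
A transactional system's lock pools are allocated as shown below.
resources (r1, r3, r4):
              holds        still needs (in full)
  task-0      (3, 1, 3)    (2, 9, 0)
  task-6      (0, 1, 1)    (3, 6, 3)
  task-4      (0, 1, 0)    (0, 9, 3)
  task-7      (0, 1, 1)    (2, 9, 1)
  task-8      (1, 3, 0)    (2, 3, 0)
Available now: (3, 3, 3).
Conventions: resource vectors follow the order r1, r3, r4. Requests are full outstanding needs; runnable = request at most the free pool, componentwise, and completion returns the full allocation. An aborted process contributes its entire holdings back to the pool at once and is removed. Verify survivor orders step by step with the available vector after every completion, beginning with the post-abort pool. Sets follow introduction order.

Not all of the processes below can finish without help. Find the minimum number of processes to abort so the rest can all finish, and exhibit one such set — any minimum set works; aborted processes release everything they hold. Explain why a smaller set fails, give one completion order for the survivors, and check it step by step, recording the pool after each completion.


Abort task-4 and task-7.
Key observation: aborting task-4 and task-7 returns (0, 2, 1), and task-0 — hopeless before — runs at step 3 with the returned capacity in the pool.
No one abort is enough; case by case: task-0 alone leaves task-4 blocked (short on r3); task-6 alone leaves task-0 blocked (short on r3); task-4 alone leaves task-0 blocked (short on r3); task-7 alone leaves task-0 blocked (short on r3); task-8 alone leaves task-0 blocked (short on r3).
The survivors complete as task-8, task-6, task-0. Verifying each step (starting from the post-abort pool):
  pool = (3, 5, 4)
  task-8 needs (2, 3, 0) <= (3, 5, 4) -> finishes; pool += (1, 3, 0) = (4, 8, 4)
  task-6 needs (3, 6, 3) <= (4, 8, 4) -> finishes; pool += (0, 1, 1) = (4, 9, 5)
  task-0 needs (2, 9, 0) <= (4, 9, 5) -> finishes; pool += (3, 1, 3) = (7, 10, 8)


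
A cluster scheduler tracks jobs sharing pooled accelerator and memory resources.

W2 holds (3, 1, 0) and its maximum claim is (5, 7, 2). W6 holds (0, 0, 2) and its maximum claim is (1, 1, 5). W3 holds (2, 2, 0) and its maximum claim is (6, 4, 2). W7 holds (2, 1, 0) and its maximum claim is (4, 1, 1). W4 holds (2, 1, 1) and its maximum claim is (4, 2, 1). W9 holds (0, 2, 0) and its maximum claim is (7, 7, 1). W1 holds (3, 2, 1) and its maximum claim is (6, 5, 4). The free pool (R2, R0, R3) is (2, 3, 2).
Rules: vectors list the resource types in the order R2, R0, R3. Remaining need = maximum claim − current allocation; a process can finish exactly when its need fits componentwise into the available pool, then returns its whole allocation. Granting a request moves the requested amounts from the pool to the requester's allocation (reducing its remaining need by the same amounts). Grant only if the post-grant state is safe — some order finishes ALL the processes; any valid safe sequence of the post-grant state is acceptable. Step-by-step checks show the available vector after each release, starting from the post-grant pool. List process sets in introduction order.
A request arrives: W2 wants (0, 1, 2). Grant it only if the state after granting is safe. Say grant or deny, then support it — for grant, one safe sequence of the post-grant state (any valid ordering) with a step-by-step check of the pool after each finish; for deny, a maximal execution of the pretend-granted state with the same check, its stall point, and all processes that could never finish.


DENY — the pretend-granted state is unsafe.
Key observation: after W4, W7 the pool peaks at (6, 4, 1), and each blocked process is short somewhere: W2 on R0; W6 on R3; W3 on R3; W9 on R2, R0; W1 on R3.
After a pretend grant, a maximal execution: W4, W7 — then nothing else fits. Check, step by step:
  pool = (2, 2, 0)
  W4 needs (2, 1, 0) <= (2, 2, 0) -> finishes; pool += (2, 1, 1) = (4, 3, 1)
  W7 needs (2, 0, 1) <= (4, 3, 1) -> finishes; pool += (2, 1, 0) = (6, 4, 1)
  W2 still needs (2, 5, 0) but only (6, 4, 1) is free — short on R0
  W6 still needs (1, 1, 3) but only (6, 4, 1) is free — short on R3
  W3 still needs (4, 2, 2) but only (6, 4, 1) is free — short on R3
  W9 still needs (7, 5, 1) but only (6, 4, 1) is free — short on R2 and R0
  W1 still needs (3, 3, 3) but only (6, 4, 1) is free — short on R3
Had the request been granted, W2, W6, W3, W9 and W1 could never finish.


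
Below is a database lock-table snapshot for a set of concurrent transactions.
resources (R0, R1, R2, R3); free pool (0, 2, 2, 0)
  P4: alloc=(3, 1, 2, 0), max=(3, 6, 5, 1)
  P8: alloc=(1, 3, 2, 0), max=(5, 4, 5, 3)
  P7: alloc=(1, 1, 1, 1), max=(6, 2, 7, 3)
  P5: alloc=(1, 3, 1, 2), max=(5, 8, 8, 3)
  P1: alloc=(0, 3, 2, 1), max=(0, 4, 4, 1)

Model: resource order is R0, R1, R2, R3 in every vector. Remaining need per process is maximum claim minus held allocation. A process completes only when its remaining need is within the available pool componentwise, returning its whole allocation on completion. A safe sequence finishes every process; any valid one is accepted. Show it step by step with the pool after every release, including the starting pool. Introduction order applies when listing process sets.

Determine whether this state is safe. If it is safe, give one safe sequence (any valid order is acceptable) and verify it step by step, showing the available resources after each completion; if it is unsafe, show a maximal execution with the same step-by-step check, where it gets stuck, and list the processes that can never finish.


UNSAFE — no complete ordering exists.
Key observation: after P1, P4 complete, (3, 6, 6, 1) is the best the pool ever gets, yet each leftover process wants more R0.
The run P1, P4 cannot be extended any further. Verifying each step:
  pool = (0, 2, 2, 0)
  P1: need (0, 1, 2, 0) fits (0, 2, 2, 0); releases (0, 3, 2, 1), pool now (0, 5, 4, 1)
  P4: need (0, 5, 3, 1) fits (0, 5, 4, 1); releases (3, 1, 2, 0), pool now (3, 6, 6, 1)
  P8 cannot run: need (4, 1, 3, 3) vs free (3, 6, 6, 1) (insufficient R0 and R3)
  P7 cannot run: need (5, 1, 6, 2) vs free (3, 6, 6, 1) (insufficient R0 and R3)
  P5 cannot run: need (4, 5, 7, 1) vs free (3, 6, 6, 1) (insufficient R0 and R2)
Permanently blocked: P8, P7 and P5.


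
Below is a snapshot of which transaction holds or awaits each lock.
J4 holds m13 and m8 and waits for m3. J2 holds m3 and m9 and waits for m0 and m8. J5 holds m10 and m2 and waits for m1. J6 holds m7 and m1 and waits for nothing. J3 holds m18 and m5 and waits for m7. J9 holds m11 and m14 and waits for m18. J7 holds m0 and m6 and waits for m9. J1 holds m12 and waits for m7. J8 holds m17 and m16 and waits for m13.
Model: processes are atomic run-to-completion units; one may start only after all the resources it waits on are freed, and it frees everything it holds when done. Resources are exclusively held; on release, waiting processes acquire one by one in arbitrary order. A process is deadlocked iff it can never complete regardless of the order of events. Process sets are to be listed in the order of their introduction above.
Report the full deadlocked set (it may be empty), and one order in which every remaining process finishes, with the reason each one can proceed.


Deadlocked: J4, J2, J7 and J8.
Key observation: nobody on the ring J4 -> J2 -> J4 can start until another member finishes, which never happens; J7 is caught in further circular waits and J8 waits into the deadlock from upstream.
One completion order for the rest: J6, J3, J9, J5, J1.
Walking it through:
  J6: no waits; runs immediately, freeing m7 and m1
  J3: everything it awaited (m7) is free; runs, freeing m18 and m5
  J9: everything it awaited (m18) is free; runs, freeing m11 and m14
  J5: everything it awaited (m1) is free; runs, freeing m10 and m2
  J1: everything it awaited (m7) is free; runs, freeing m12


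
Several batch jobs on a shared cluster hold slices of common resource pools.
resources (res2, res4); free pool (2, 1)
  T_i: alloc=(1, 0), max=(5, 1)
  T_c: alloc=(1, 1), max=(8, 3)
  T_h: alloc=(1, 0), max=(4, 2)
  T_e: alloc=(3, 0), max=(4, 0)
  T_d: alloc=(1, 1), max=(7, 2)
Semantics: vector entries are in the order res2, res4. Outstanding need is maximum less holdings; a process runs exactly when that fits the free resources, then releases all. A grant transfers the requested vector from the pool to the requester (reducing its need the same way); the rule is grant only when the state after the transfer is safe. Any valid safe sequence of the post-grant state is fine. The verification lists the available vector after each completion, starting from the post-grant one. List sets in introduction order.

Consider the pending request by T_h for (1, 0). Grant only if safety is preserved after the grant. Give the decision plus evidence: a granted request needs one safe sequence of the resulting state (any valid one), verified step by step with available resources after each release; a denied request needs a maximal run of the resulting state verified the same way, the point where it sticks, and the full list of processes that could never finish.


DENY. Granting would leave the state unsafe.
Key observation: after T_e, T_i the pool peaks at (5, 1), and each blocked process is short somewhere: T_c on res2, res4; T_h on res4; T_d on res2.
After a pretend grant, a maximal execution: T_e, T_i — then nothing else fits. Walking it through:
  pool = (1, 1)
  T_e needs (1, 0) <= (1, 1) -> finishes; pool += (3, 0) = (4, 1)
  T_i needs (4, 1) <= (4, 1) -> finishes; pool += (1, 0) = (5, 1)
  T_c still needs (7, 2) but only (5, 1) is free — short on res2 and res4
  T_h still needs (2, 2) but only (5, 1) is free — short on res4
  T_d still needs (6, 1) but only (5, 1) is free — short on res2
Post-grant, the permanently blocked set is T_c, T_h and T_d.


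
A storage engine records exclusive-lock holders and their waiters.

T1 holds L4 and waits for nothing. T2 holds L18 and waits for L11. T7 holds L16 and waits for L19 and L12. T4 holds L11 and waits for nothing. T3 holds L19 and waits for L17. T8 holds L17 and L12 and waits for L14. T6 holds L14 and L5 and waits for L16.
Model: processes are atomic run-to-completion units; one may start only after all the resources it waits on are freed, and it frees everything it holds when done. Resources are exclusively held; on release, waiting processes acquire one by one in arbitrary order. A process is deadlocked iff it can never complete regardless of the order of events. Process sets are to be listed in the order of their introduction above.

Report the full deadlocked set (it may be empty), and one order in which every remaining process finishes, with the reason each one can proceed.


The deadlocked set is T7, T3, T8 and T6.
Key observation: T7 -> T3 -> T8 -> T6 -> T7 is a circular wait — nothing in it can go first; no other process is dragged down with it.
The rest can finish in the order T4, T1, T2.
Step-by-step check:
  T4: no waits; runs immediately, freeing L11
  T1: no waits; runs immediately, freeing L4
  T2: everything it awaited (L11) is free; runs, freeing L18


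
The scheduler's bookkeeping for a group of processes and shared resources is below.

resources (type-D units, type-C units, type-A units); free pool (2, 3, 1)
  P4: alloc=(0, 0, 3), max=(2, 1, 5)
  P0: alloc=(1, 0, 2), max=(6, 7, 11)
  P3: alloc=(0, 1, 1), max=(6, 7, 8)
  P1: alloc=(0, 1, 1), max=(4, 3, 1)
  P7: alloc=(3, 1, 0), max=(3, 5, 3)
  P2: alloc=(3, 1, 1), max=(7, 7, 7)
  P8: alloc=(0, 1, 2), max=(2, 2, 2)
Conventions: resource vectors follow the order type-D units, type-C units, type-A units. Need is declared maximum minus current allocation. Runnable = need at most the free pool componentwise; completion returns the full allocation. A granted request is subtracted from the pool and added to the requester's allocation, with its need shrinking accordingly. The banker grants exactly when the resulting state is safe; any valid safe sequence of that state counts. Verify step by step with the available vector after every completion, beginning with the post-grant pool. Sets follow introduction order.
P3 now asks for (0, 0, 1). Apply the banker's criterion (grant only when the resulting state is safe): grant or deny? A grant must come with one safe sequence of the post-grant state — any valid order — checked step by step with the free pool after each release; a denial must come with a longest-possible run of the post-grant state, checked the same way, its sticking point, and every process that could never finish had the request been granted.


GRANT. The post-grant state is safe; one safe sequence: P8, P4, P7, P1, P2, P3, P0.
Key observation: the grant leaves (2, 3, 0) free — enough for P8, whose release restarts the cascade.
Verifying the post-grant state step by step:
  pool = (2, 3, 0)
  P8: need (2, 1, 0) fits (2, 3, 0); releases (0, 1, 2), pool now (2, 4, 2)
  P4: need (2, 1, 2) fits (2, 4, 2); releases (0, 0, 3), pool now (2, 4, 5)
  P7: need (0, 4, 3) fits (2, 4, 5); releases (3, 1, 0), pool now (5, 5, 5)
  P1: need (4, 2, 0) fits (5, 5, 5); releases (0, 1, 1), pool now (5, 6, 6)
  P2: need (4, 6, 6) fits (5, 6, 6); releases (3, 1, 1), pool now (8, 7, 7)
  P3: need (6, 6, 6) fits (8, 7, 7); releases (0, 1, 2), pool now (8, 8, 9)
  P0: need (5, 7, 9) fits (8, 8, 9); releases (1, 0, 2), pool now (9, 8, 11)


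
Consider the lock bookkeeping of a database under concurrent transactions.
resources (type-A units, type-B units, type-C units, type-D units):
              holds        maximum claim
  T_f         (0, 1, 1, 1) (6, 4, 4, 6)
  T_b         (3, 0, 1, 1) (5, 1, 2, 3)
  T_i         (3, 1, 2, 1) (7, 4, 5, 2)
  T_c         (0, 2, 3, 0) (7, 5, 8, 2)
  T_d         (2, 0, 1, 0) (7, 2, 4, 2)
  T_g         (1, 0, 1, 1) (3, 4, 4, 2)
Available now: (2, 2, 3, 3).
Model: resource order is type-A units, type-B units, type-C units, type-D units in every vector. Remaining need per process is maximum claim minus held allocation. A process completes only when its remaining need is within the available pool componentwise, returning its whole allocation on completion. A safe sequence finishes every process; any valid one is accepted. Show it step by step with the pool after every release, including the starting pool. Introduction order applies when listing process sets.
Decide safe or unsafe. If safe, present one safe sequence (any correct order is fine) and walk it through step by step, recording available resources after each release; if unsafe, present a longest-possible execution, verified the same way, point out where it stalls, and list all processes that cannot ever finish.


UNSAFE — no complete ordering exists.
Key observation: no order helps: past T_b, T_d, the free pool tops out at (7, 2, 5, 4), below what each blocked process needs in type-B units.
A maximal execution: T_b, T_d — then nothing else fits. Walking it through:
  pool = (2, 2, 3, 3)
  T_b: need (2, 1, 1, 2) fits (2, 2, 3, 3); releases (3, 0, 1, 1), pool now (5, 2, 4, 4)
  T_d: need (5, 2, 3, 2) fits (5, 2, 4, 4); releases (2, 0, 1, 0), pool now (7, 2, 5, 4)
  blocked: T_f wants (6, 3, 3, 5), pool (7, 2, 5, 4) — not enough type-B units and type-D units
  blocked: T_i wants (4, 3, 3, 1), pool (7, 2, 5, 4) — not enough type-B units
  blocked: T_c wants (7, 3, 5, 2), pool (7, 2, 5, 4) — not enough type-B units
  blocked: T_g wants (2, 4, 3, 1), pool (7, 2, 5, 4) — not enough type-B units
Permanently blocked: T_f, T_i, T_c and T_g.


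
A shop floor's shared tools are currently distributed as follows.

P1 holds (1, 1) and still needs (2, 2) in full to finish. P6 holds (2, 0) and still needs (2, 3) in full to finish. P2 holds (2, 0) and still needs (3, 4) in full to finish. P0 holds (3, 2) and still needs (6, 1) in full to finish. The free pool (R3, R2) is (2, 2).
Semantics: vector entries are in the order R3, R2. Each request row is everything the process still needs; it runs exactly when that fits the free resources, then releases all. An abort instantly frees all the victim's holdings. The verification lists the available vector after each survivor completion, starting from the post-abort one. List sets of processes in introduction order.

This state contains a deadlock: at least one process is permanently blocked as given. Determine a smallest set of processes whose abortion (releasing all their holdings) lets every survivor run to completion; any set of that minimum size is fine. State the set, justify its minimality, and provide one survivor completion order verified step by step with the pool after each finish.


Abort P2.
Key observation: P0 could never have finished before the abort; with (2, 0) returned by P2, it fits at step 3.
Why nothing smaller works: aborting no one leaves the state deadlocked as given.
Survivors finish in the order: P1, P6, P0. Step-by-step check (pool after the aborts first):
  pool = (4, 2)
  P1 needs (2, 2) <= (4, 2) -> finishes; pool += (1, 1) = (5, 3)
  P6 needs (2, 3) <= (5, 3) -> finishes; pool += (2, 0) = (7, 3)
  P0 needs (6, 1) <= (7, 3) -> finishes; pool += (3, 2) = (10, 5)


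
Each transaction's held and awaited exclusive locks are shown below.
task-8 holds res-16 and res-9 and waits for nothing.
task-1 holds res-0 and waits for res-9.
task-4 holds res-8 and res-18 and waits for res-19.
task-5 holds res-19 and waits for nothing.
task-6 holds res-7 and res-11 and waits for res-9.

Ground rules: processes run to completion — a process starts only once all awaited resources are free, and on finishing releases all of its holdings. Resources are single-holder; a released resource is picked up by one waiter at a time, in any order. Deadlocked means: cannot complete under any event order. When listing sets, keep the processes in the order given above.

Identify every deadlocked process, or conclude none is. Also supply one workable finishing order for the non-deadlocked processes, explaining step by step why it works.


Nothing here is deadlocked.
Key observation: all waits point, directly or indirectly, at processes that can finish, so nothing is permanently blocked.
A valid finishing order for the others: task-8, task-5, task-6, task-4, task-1.
Step-by-step check:
  task-8: no waits; runs immediately, freeing res-16 and res-9
  task-5: no waits; runs immediately, freeing res-19
  task-6: everything it awaited (res-9) is free; runs, freeing res-7 and res-11
  task-4: everything it awaited (res-19) is free; runs, freeing res-8 and res-18
  task-1: everything it awaited (res-9) is free; runs, freeing res-0


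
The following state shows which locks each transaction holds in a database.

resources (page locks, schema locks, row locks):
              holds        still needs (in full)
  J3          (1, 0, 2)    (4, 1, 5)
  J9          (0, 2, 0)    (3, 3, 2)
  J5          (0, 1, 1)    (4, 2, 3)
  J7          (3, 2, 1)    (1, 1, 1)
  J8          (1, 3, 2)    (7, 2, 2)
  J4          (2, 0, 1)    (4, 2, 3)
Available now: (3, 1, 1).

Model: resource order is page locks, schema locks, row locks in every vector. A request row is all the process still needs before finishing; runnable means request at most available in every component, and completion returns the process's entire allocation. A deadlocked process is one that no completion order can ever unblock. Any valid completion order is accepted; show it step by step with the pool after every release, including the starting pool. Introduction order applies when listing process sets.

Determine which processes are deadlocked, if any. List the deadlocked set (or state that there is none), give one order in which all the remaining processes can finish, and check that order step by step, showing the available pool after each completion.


Deadlocked set: J3, J5, J8 and J4.
Key observation: after J7, J9 the pool peaks at (6, 5, 2), and each blocked process is short somewhere: J3 on row locks; J5 on row locks; J8 on page locks; J4 on row locks.
One completion order for the rest: J7, J9. Verifying each step:
  pool = (3, 1, 1)
  J7 needs (1, 1, 1) <= (3, 1, 1) -> finishes; pool += (3, 2, 1) = (6, 3, 2)
  J9 needs (3, 3, 2) <= (6, 3, 2) -> finishes; pool += (0, 2, 0) = (6, 5, 2)
None of the blocked processes ever fits:
  J3 still needs (4, 1, 5) but only (6, 5, 2) is free — short on row locks
  J5 still needs (4, 2, 3) but only (6, 5, 2) is free — short on row locks
  J8 still needs (7, 2, 2) but only (6, 5, 2) is free — short on page locks
  J4 still needs (4, 2, 3) but only (6, 5, 2) is free — short on row locks


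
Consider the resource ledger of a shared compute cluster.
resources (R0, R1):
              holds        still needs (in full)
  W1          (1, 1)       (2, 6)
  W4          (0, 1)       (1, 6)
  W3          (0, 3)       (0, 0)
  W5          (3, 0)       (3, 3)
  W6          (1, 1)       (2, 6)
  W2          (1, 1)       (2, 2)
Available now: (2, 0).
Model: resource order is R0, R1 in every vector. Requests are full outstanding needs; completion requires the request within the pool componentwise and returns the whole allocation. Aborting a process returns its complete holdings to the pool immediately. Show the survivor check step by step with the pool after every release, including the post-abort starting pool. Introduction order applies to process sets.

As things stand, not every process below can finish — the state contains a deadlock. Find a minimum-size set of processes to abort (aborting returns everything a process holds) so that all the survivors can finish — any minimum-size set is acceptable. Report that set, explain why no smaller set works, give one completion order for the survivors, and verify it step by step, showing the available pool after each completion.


Abort W1 and W4.
Key observation: aborting W1 and W4 returns (1, 2), and W6 — hopeless before — runs at step 4 with the returned capacity in the pool.
Minimality, checking each single-abort alternative: W1 alone leaves W4 blocked (short on R1); W4 alone leaves W1 blocked (short on R1); W3 alone leaves W1 blocked (short on R1); W5 alone leaves W1 blocked (short on R1); W6 alone leaves W1 blocked (short on R1); W2 alone leaves W1 blocked (short on R1).
One survivor order: W2, W5, W3, W6. Check, step by step (post-abort pool first):
  pool = (3, 2)
  W2: need (2, 2) fits (3, 2); releases (1, 1), pool now (4, 3)
  W5: need (3, 3) fits (4, 3); releases (3, 0), pool now (7, 3)
  W3: need (0, 0) fits (7, 3); releases (0, 3), pool now (7, 6)
  W6: need (2, 6) fits (7, 6); releases (1, 1), pool now (8, 7)
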